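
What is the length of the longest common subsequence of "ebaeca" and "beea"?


LCS of "ebaeca" and "beea"
DP table:
           b    e    e    a
      0    0    0    0    0
  e   0    0    1    1    1
  b   0    1    1    1    1
  a   0    1    1    1    2
  e   0    1    2    2    2
  c   0    1    2    2    2
  a   0    1    2    2    3
LCS length = dp[6][4] = 3

3


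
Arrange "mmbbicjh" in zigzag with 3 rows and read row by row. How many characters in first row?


Zigzag "mmbbicjh" into 3 rows:
Placing characters:
  'm' => row 0
  'm' => row 1
  'b' => row 2
  'b' => row 1
  'i' => row 0
  'c' => row 1
  'j' => row 2
  'h' => row 1
Rows:
  Row 0: "mi"
  Row 1: "mbch"
  Row 2: "bj"
First row length: 2

2


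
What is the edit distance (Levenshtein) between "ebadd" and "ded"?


Computing edit distance: "ebadd" -> "ded"
DP table:
           d    e    d
      0    1    2    3
  e   1    1    1    2
  b   2    2    2    2
  a   3    3    3    3
  d   4    3    4    3
  d   5    4    4    4
Edit distance = dp[5][3] = 4

4


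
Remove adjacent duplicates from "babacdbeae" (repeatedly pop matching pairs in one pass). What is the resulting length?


Input: babacdbeae
Stack-based adjacent duplicate removal:
  Read 'b': push. Stack: b
  Read 'a': push. Stack: ba
  Read 'b': push. Stack: bab
  Read 'a': push. Stack: baba
  Read 'c': push. Stack: babac
  Read 'd': push. Stack: babacd
  Read 'b': push. Stack: babacdb
  Read 'e': push. Stack: babacdbe
  Read 'a': push. Stack: babacdbea
  Read 'e': push. Stack: babacdbeae
Final stack: "babacdbeae" (length 10)

10


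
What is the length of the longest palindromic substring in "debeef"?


Input: "debeef"
Checking substrings for palindromes:
  [1:4] "ebe" (len 3) => palindrome
  [3:5] "ee" (len 2) => palindrome
Longest palindromic substring: "ebe" with length 3

3


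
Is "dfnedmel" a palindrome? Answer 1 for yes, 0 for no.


Input: dfnedmel
Reversed: lemdenfd
  Compare pos 0 ('d') with pos 7 ('l'): MISMATCH
  Compare pos 1 ('f') with pos 6 ('e'): MISMATCH
  Compare pos 2 ('n') with pos 5 ('m'): MISMATCH
  Compare pos 3 ('e') with pos 4 ('d'): MISMATCH
Result: not a palindrome

0


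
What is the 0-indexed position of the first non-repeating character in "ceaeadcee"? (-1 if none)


Input: ceaeadcee
Character frequencies:
  'a': 2
  'c': 2
  'd': 1
  'e': 4
Scanning left to right for freq == 1:
  Position 0 ('c'): freq=2, skip
  Position 1 ('e'): freq=4, skip
  Position 2 ('a'): freq=2, skip
  Position 3 ('e'): freq=4, skip
  Position 4 ('a'): freq=2, skip
  Position 5 ('d'): unique! => answer = 5

5


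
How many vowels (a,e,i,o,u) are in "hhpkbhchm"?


Input: hhpkbhchm
Checking each character:
  'h' at position 0: consonant
  'h' at position 1: consonant
  'p' at position 2: consonant
  'k' at position 3: consonant
  'b' at position 4: consonant
  'h' at position 5: consonant
  'c' at position 6: consonant
  'h' at position 7: consonant
  'm' at position 8: consonant
Total vowels: 0

0


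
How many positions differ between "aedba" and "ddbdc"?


Comparing "aedba" and "ddbdc" position by position:
  Position 0: 'a' vs 'd' => DIFFER
  Position 1: 'e' vs 'd' => DIFFER
  Position 2: 'd' vs 'b' => DIFFER
  Position 3: 'b' vs 'd' => DIFFER
  Position 4: 'a' vs 'c' => DIFFER
Positions that differ: 5

5


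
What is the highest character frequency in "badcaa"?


Input: badcaa
Character counts:
  'a': 3
  'b': 1
  'c': 1
  'd': 1
Maximum frequency: 3

3


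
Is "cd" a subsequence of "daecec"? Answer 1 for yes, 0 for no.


Check if "cd" is a subsequence of "daecec"
Greedy scan:
  Position 0 ('d'): no match needed
  Position 1 ('a'): no match needed
  Position 2 ('e'): no match needed
  Position 3 ('c'): matches sub[0] = 'c'
  Position 4 ('e'): no match needed
  Position 5 ('c'): no match needed
Only matched 1/2 characters => not a subsequence

0


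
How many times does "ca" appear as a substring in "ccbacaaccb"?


Searching for "ca" in "ccbacaaccb"
Scanning each position:
  Position 0: "cc" => no
  Position 1: "cb" => no
  Position 2: "ba" => no
  Position 3: "ac" => no
  Position 4: "ca" => MATCH
  Position 5: "aa" => no
  Position 6: "ac" => no
  Position 7: "cc" => no
  Position 8: "cb" => no
Total occurrences: 1

1


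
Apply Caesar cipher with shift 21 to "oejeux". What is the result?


Caesar cipher: shift "oejeux" by 21
  'o' (pos 14) + 21 = pos 9 = 'j'
  'e' (pos 4) + 21 = pos 25 = 'z'
  'j' (pos 9) + 21 = pos 4 = 'e'
  'e' (pos 4) + 21 = pos 25 = 'z'
  'u' (pos 20) + 21 = pos 15 = 'p'
  'x' (pos 23) + 21 = pos 18 = 's'
Result: jzezps

jzezps


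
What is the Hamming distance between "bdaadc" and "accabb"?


Comparing "bdaadc" and "accabb" position by position:
  Position 0: 'b' vs 'a' => differ
  Position 1: 'd' vs 'c' => differ
  Position 2: 'a' vs 'c' => differ
  Position 3: 'a' vs 'a' => same
  Position 4: 'd' vs 'b' => differ
  Position 5: 'c' vs 'b' => differ
Total differences (Hamming distance): 5

5


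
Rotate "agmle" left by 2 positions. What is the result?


Input: "agmle", rotate left by 2
First 2 characters: "ag"
Remaining characters: "mle"
Concatenate remaining + first: "mle" + "ag" = "mleag"

mleag


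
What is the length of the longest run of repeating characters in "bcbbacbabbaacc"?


Input: "bcbbacbabbaacc"
Scanning for longest run:
  Position 1 ('c'): new char, reset run to 1
  Position 2 ('b'): new char, reset run to 1
  Position 3 ('b'): continues run of 'b', length=2
  Position 4 ('a'): new char, reset run to 1
  Position 5 ('c'): new char, reset run to 1
  Position 6 ('b'): new char, reset run to 1
  Position 7 ('a'): new char, reset run to 1
  Position 8 ('b'): new char, reset run to 1
  Position 9 ('b'): continues run of 'b', length=2
  Position 10 ('a'): new char, reset run to 1
  Position 11 ('a'): continues run of 'a', length=2
  Position 12 ('c'): new char, reset run to 1
  Position 13 ('c'): continues run of 'c', length=2
Longest run: 'b' with length 2

2


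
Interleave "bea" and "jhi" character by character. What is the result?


Interleaving "bea" and "jhi":
  Position 0: 'b' from first, 'j' from second => "bj"
  Position 1: 'e' from first, 'h' from second => "eh"
  Position 2: 'a' from first, 'i' from second => "ai"
Result: bjehai

bjehai


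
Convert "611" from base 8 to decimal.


Input: "611" in base 8
Positional expansion:
  Digit '6' (value 6) x 8^2 = 384
  Digit '1' (value 1) x 8^1 = 8
  Digit '1' (value 1) x 8^0 = 1
Sum = 393

393


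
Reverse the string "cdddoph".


Input: cdddoph
Reading characters right to left:
  Position 6: 'h'
  Position 5: 'p'
  Position 4: 'o'
  Position 3: 'd'
  Position 2: 'd'
  Position 1: 'd'
  Position 0: 'c'
Reversed: hpodddc

hpodddc


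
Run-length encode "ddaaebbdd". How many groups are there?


Input: ddaaebbdd
Scanning for consecutive runs:
  Group 1: 'd' x 2 (positions 0-1)
  Group 2: 'a' x 2 (positions 2-3)
  Group 3: 'e' x 1 (positions 4-4)
  Group 4: 'b' x 2 (positions 5-6)
  Group 5: 'd' x 2 (positions 7-8)
Total groups: 5

5


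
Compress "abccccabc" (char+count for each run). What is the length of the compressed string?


Input: abccccabc
Runs:
  'a' x 1 => "a1"
  'b' x 1 => "b1"
  'c' x 4 => "c4"
  'a' x 1 => "a1"
  'b' x 1 => "b1"
  'c' x 1 => "c1"
Compressed: "a1b1c4a1b1c1"
Compressed length: 12

12


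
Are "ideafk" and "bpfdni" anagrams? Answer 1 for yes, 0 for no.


Strings: "ideafk", "bpfdni"
Sorted first:  adefik
Sorted second: bdfinp
Differ at position 0: 'a' vs 'b' => not anagrams

0


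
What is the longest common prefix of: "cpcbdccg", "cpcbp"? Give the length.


Words: cpcbdccg, cpcbp
  Position 0: all 'c' => match
  Position 1: all 'p' => match
  Position 2: all 'c' => match
  Position 3: all 'b' => match
  Position 4: ('d', 'p') => mismatch, stop
LCP = "cpcb" (length 4)

4


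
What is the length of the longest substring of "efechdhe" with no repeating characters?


Input: "efechdhe"
Sliding window (track last position of each char):
  Position 0 ('e'): window [0,0] length 1 -- new best
  Position 1 ('f'): window [0,1] length 2 -- new best
  Position 2 ('e'): repeat (last at 0), move window start to 1
  Position 2 ('e'): window [1,2] length 2
  Position 3 ('c'): window [1,3] length 3 -- new best
  Position 4 ('h'): window [1,4] length 4 -- new best
  Position 5 ('d'): window [1,5] length 5 -- new best
  Position 6 ('h'): repeat (last at 4), move window start to 5
  Position 6 ('h'): window [5,6] length 2
  Position 7 ('e'): window [5,7] length 3
Longest substring with no repeats: "fechd" with length 5

5


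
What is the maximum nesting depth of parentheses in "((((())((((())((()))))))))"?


Input: "((((())((((())((()))))))))"
Tracking depth:
  Position 0 '(': depth becomes 1
  Position 1 '(': depth becomes 2
  Position 2 '(': depth becomes 3
  Position 3 '(': depth becomes 4
  Position 4 '(': depth becomes 5
  Position 5 ')': depth becomes 4
  Position 6 ')': depth becomes 3
  Position 7 '(': depth becomes 4
  Position 8 '(': depth becomes 5
  Position 9 '(': depth becomes 6
  Position 10 '(': depth becomes 7
  Position 11 '(': depth becomes 8
  Position 12 ')': depth becomes 7
  Position 13 ')': depth becomes 6
  Position 14 '(': depth becomes 7
  Position 15 '(': depth becomes 8
  Position 16 '(': depth becomes 9
  Position 17 ')': depth becomes 8
  Position 18 ')': depth becomes 7
  Position 19 ')': depth becomes 6
  Position 20 ')': depth becomes 5
  Position 21 ')': depth becomes 4
  Position 22 ')': depth becomes 3
  Position 23 ')': depth becomes 2
  Position 24 ')': depth becomes 1
  Position 25 ')': depth becomes 0
Maximum depth reached: 9

9


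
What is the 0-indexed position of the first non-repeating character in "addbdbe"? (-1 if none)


Input: addbdbe
Character frequencies:
  'a': 1
  'b': 2
  'd': 3
  'e': 1
Scanning left to right for freq == 1:
  Position 0 ('a'): unique! => answer = 0

0


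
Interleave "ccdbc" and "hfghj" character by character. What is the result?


Interleaving "ccdbc" and "hfghj":
  Position 0: 'c' from first, 'h' from second => "ch"
  Position 1: 'c' from first, 'f' from second => "cf"
  Position 2: 'd' from first, 'g' from second => "dg"
  Position 3: 'b' from first, 'h' from second => "bh"
  Position 4: 'c' from first, 'j' from second => "cj"
Result: chcfdgbhcj

chcfdgbhcj


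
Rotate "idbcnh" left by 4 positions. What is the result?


Input: "idbcnh", rotate left by 4
First 4 characters: "idbc"
Remaining characters: "nh"
Concatenate remaining + first: "nh" + "idbc" = "nhidbc"

nhidbc


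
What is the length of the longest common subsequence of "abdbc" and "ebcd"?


LCS of "abdbc" and "ebcd"
DP table:
           e    b    c    d
      0    0    0    0    0
  a   0    0    0    0    0
  b   0    0    1    1    1
  d   0    0    1    1    2
  b   0    0    1    1    2
  c   0    0    1    2    2
LCS length = dp[5][4] = 2

2


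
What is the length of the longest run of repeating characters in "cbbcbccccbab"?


Input: "cbbcbccccbab"
Scanning for longest run:
  Position 1 ('b'): new char, reset run to 1
  Position 2 ('b'): continues run of 'b', length=2
  Position 3 ('c'): new char, reset run to 1
  Position 4 ('b'): new char, reset run to 1
  Position 5 ('c'): new char, reset run to 1
  Position 6 ('c'): continues run of 'c', length=2
  Position 7 ('c'): continues run of 'c', length=3
  Position 8 ('c'): continues run of 'c', length=4
  Position 9 ('b'): new char, reset run to 1
  Position 10 ('a'): new char, reset run to 1
  Position 11 ('b'): new char, reset run to 1
Longest run: 'c' with length 4

4


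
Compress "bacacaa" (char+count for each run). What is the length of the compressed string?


Input: bacacaa
Runs:
  'b' x 1 => "b1"
  'a' x 1 => "a1"
  'c' x 1 => "c1"
  'a' x 1 => "a1"
  'c' x 1 => "c1"
  'a' x 2 => "a2"
Compressed: "b1a1c1a1c1a2"
Compressed length: 12

12


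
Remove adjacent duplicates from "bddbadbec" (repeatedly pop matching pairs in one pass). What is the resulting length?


Input: bddbadbec
Stack-based adjacent duplicate removal:
  Read 'b': push. Stack: b
  Read 'd': push. Stack: bd
  Read 'd': matches stack top 'd' => pop. Stack: b
  Read 'b': matches stack top 'b' => pop. Stack: (empty)
  Read 'a': push. Stack: a
  Read 'd': push. Stack: ad
  Read 'b': push. Stack: adb
  Read 'e': push. Stack: adbe
  Read 'c': push. Stack: adbec
Final stack: "adbec" (length 5)

5


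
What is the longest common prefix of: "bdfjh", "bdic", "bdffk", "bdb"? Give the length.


Words: bdfjh, bdic, bdffk, bdb
  Position 0: all 'b' => match
  Position 1: all 'd' => match
  Position 2: ('f', 'i', 'f', 'b') => mismatch, stop
LCP = "bd" (length 2)

2


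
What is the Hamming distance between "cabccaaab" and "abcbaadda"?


Comparing "cabccaaab" and "abcbaadda" position by position:
  Position 0: 'c' vs 'a' => differ
  Position 1: 'a' vs 'b' => differ
  Position 2: 'b' vs 'c' => differ
  Position 3: 'c' vs 'b' => differ
  Position 4: 'c' vs 'a' => differ
  Position 5: 'a' vs 'a' => same
  Position 6: 'a' vs 'd' => differ
  Position 7: 'a' vs 'd' => differ
  Position 8: 'b' vs 'a' => differ
Total differences (Hamming distance): 8

8


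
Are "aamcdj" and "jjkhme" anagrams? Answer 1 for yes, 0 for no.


Strings: "aamcdj", "jjkhme"
Sorted first:  aacdjm
Sorted second: ehjjkm
Differ at position 0: 'a' vs 'e' => not anagrams

0


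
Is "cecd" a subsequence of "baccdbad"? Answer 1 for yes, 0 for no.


Check if "cecd" is a subsequence of "baccdbad"
Greedy scan:
  Position 0 ('b'): no match needed
  Position 1 ('a'): no match needed
  Position 2 ('c'): matches sub[0] = 'c'
  Position 3 ('c'): no match needed
  Position 4 ('d'): no match needed
  Position 5 ('b'): no match needed
  Position 6 ('a'): no match needed
  Position 7 ('d'): no match needed
Only matched 1/4 characters => not a subsequence

0


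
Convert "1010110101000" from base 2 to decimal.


Input: "1010110101000" in base 2
Positional expansion:
  Digit '1' (value 1) x 2^12 = 4096
  Digit '0' (value 0) x 2^11 = 0
  Digit '1' (value 1) x 2^10 = 1024
  Digit '0' (value 0) x 2^9 = 0
  Digit '1' (value 1) x 2^8 = 256
  Digit '1' (value 1) x 2^7 = 128
  Digit '0' (value 0) x 2^6 = 0
  Digit '1' (value 1) x 2^5 = 32
  Digit '0' (value 0) x 2^4 = 0
  Digit '1' (value 1) x 2^3 = 8
  Digit '0' (value 0) x 2^2 = 0
  Digit '0' (value 0) x 2^1 = 0
  Digit '0' (value 0) x 2^0 = 0
Sum = 5544

5544


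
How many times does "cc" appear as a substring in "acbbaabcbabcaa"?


Searching for "cc" in "acbbaabcbabcaa"
Scanning each position:
  Position 0: "ac" => no
  Position 1: "cb" => no
  Position 2: "bb" => no
  Position 3: "ba" => no
  Position 4: "aa" => no
  Position 5: "ab" => no
  Position 6: "bc" => no
  Position 7: "cb" => no
  Position 8: "ba" => no
  Position 9: "ab" => no
  Position 10: "bc" => no
  Position 11: "ca" => no
  Position 12: "aa" => no
Total occurrences: 0

0


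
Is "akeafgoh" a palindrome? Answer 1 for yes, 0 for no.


Input: akeafgoh
Reversed: hogfaeka
  Compare pos 0 ('a') with pos 7 ('h'): MISMATCH
  Compare pos 1 ('k') with pos 6 ('o'): MISMATCH
  Compare pos 2 ('e') with pos 5 ('g'): MISMATCH
  Compare pos 3 ('a') with pos 4 ('f'): MISMATCH
Result: not a palindrome

0


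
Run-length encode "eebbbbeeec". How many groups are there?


Input: eebbbbeeec
Scanning for consecutive runs:
  Group 1: 'e' x 2 (positions 0-1)
  Group 2: 'b' x 4 (positions 2-5)
  Group 3: 'e' x 3 (positions 6-8)
  Group 4: 'c' x 1 (positions 9-9)
Total groups: 4

4


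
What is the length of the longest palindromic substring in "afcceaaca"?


Input: "afcceaaca"
Checking substrings for palindromes:
  [6:9] "aca" (len 3) => palindrome
  [2:4] "cc" (len 2) => palindrome
  [5:7] "aa" (len 2) => palindrome
Longest palindromic substring: "aca" with length 3

3


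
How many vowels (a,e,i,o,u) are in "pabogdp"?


Input: pabogdp
Checking each character:
  'p' at position 0: consonant
  'a' at position 1: vowel (running total: 1)
  'b' at position 2: consonant
  'o' at position 3: vowel (running total: 2)
  'g' at position 4: consonant
  'd' at position 5: consonant
  'p' at position 6: consonant
Total vowels: 2

2


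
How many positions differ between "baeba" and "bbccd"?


Comparing "baeba" and "bbccd" position by position:
  Position 0: 'b' vs 'b' => same
  Position 1: 'a' vs 'b' => DIFFER
  Position 2: 'e' vs 'c' => DIFFER
  Position 3: 'b' vs 'c' => DIFFER
  Position 4: 'a' vs 'd' => DIFFER
Positions that differ: 4

4


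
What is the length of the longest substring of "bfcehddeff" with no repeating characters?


Input: "bfcehddeff"
Sliding window (track last position of each char):
  Position 0 ('b'): window [0,0] length 1 -- new best
  Position 1 ('f'): window [0,1] length 2 -- new best
  Position 2 ('c'): window [0,2] length 3 -- new best
  Position 3 ('e'): window [0,3] length 4 -- new best
  Position 4 ('h'): window [0,4] length 5 -- new best
  Position 5 ('d'): window [0,5] length 6 -- new best
  Position 6 ('d'): repeat (last at 5), move window start to 6
  Position 6 ('d'): window [6,6] length 1
  Position 7 ('e'): window [6,7] length 2
  Position 8 ('f'): window [6,8] length 3
  Position 9 ('f'): repeat (last at 8), move window start to 9
  Position 9 ('f'): window [9,9] length 1
Longest substring with no repeats: "bfcehd" with length 6

6


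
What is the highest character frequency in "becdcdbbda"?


Input: becdcdbbda
Character counts:
  'a': 1
  'b': 3
  'c': 2
  'd': 3
  'e': 1
Maximum frequency: 3

3


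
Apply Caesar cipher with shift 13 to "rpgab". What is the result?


Caesar cipher: shift "rpgab" by 13
  'r' (pos 17) + 13 = pos 4 = 'e'
  'p' (pos 15) + 13 = pos 2 = 'c'
  'g' (pos 6) + 13 = pos 19 = 't'
  'a' (pos 0) + 13 = pos 13 = 'n'
  'b' (pos 1) + 13 = pos 14 = 'o'
Result: ectno

ectno


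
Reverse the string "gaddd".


Input: gaddd
Reading characters right to left:
  Position 4: 'd'
  Position 3: 'd'
  Position 2: 'd'
  Position 1: 'a'
  Position 0: 'g'
Reversed: dddag

dddag


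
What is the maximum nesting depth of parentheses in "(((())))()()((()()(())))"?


Input: "(((())))()()((()()(())))"
Tracking depth:
  Position 0 '(': depth becomes 1
  Position 1 '(': depth becomes 2
  Position 2 '(': depth becomes 3
  Position 3 '(': depth becomes 4
  Position 4 ')': depth becomes 3
  Position 5 ')': depth becomes 2
  Position 6 ')': depth becomes 1
  Position 7 ')': depth becomes 0
  Position 8 '(': depth becomes 1
  Position 9 ')': depth becomes 0
  Position 10 '(': depth becomes 1
  Position 11 ')': depth becomes 0
  Position 12 '(': depth becomes 1
  Position 13 '(': depth becomes 2
  Position 14 '(': depth becomes 3
  Position 15 ')': depth becomes 2
  Position 16 '(': depth becomes 3
  Position 17 ')': depth becomes 2
  Position 18 '(': depth becomes 3
  Position 19 '(': depth becomes 4
  Position 20 ')': depth becomes 3
  Position 21 ')': depth becomes 2
  Position 22 ')': depth becomes 1
  Position 23 ')': depth becomes 0
Maximum depth reached: 4

4


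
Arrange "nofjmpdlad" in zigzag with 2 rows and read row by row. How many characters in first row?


Zigzag "nofjmpdlad" into 2 rows:
Placing characters:
  'n' => row 0
  'o' => row 1
  'f' => row 0
  'j' => row 1
  'm' => row 0
  'p' => row 1
  'd' => row 0
  'l' => row 1
  'a' => row 0
  'd' => row 1
Rows:
  Row 0: "nfmda"
  Row 1: "ojpld"
First row length: 5

5


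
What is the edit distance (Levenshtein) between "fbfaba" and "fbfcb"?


Computing edit distance: "fbfaba" -> "fbfcb"
DP table:
           f    b    f    c    b
      0    1    2    3    4    5
  f   1    0    1    2    3    4
  b   2    1    0    1    2    3
  f   3    2    1    0    1    2
  a   4    3    2    1    1    2
  b   5    4    3    2    2    1
  a   6    5    4    3    3    2
Edit distance = dp[6][5] = 2

2


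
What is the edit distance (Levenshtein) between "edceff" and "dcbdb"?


Computing edit distance: "edceff" -> "dcbdb"
DP table:
           d    c    b    d    b
      0    1    2    3    4    5
  e   1    1    2    3    4    5
  d   2    1    2    3    3    4
  c   3    2    1    2    3    4
  e   4    3    2    2    3    4
  f   5    4    3    3    3    4
  f   6    5    4    4    4    4
Edit distance = dp[6][5] = 4

4


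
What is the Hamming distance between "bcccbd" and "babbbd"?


Comparing "bcccbd" and "babbbd" position by position:
  Position 0: 'b' vs 'b' => same
  Position 1: 'c' vs 'a' => differ
  Position 2: 'c' vs 'b' => differ
  Position 3: 'c' vs 'b' => differ
  Position 4: 'b' vs 'b' => same
  Position 5: 'd' vs 'd' => same
Total differences (Hamming distance): 3

3


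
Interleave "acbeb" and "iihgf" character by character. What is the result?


Interleaving "acbeb" and "iihgf":
  Position 0: 'a' from first, 'i' from second => "ai"
  Position 1: 'c' from first, 'i' from second => "ci"
  Position 2: 'b' from first, 'h' from second => "bh"
  Position 3: 'e' from first, 'g' from second => "eg"
  Position 4: 'b' from first, 'f' from second => "bf"
Result: aicibhegbf

aicibhegbf


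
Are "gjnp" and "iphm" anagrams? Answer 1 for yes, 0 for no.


Strings: "gjnp", "iphm"
Sorted first:  gjnp
Sorted second: himp
Differ at position 0: 'g' vs 'h' => not anagrams

0


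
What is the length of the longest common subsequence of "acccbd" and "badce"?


LCS of "acccbd" and "badce"
DP table:
           b    a    d    c    e
      0    0    0    0    0    0
  a   0    0    1    1    1    1
  c   0    0    1    1    2    2
  c   0    0    1    1    2    2
  c   0    0    1    1    2    2
  b   0    1    1    1    2    2
  d   0    1    1    2    2    2
LCS length = dp[6][5] = 2

2


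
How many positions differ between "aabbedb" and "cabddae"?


Comparing "aabbedb" and "cabddae" position by position:
  Position 0: 'a' vs 'c' => DIFFER
  Position 1: 'a' vs 'a' => same
  Position 2: 'b' vs 'b' => same
  Position 3: 'b' vs 'd' => DIFFER
  Position 4: 'e' vs 'd' => DIFFER
  Position 5: 'd' vs 'a' => DIFFER
  Position 6: 'b' vs 'e' => DIFFER
Positions that differ: 5

5


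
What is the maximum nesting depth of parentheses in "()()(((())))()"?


Input: "()()(((())))()"
Tracking depth:
  Position 0 '(': depth becomes 1
  Position 1 ')': depth becomes 0
  Position 2 '(': depth becomes 1
  Position 3 ')': depth becomes 0
  Position 4 '(': depth becomes 1
  Position 5 '(': depth becomes 2
  Position 6 '(': depth becomes 3
  Position 7 '(': depth becomes 4
  Position 8 ')': depth becomes 3
  Position 9 ')': depth becomes 2
  Position 10 ')': depth becomes 1
  Position 11 ')': depth becomes 0
  Position 12 '(': depth becomes 1
  Position 13 ')': depth becomes 0
Maximum depth reached: 4

4


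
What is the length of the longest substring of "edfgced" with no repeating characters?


Input: "edfgced"
Sliding window (track last position of each char):
  Position 0 ('e'): window [0,0] length 1 -- new best
  Position 1 ('d'): window [0,1] length 2 -- new best
  Position 2 ('f'): window [0,2] length 3 -- new best
  Position 3 ('g'): window [0,3] length 4 -- new best
  Position 4 ('c'): window [0,4] length 5 -- new best
  Position 5 ('e'): repeat (last at 0), move window start to 1
  Position 5 ('e'): window [1,5] length 5
  Position 6 ('d'): repeat (last at 1), move window start to 2
  Position 6 ('d'): window [2,6] length 5
Longest substring with no repeats: "edfgc" with length 5

5


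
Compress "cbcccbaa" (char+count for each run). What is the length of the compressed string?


Input: cbcccbaa
Runs:
  'c' x 1 => "c1"
  'b' x 1 => "b1"
  'c' x 3 => "c3"
  'b' x 1 => "b1"
  'a' x 2 => "a2"
Compressed: "c1b1c3b1a2"
Compressed length: 10

10


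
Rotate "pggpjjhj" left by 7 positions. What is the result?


Input: "pggpjjhj", rotate left by 7
First 7 characters: "pggpjjh"
Remaining characters: "j"
Concatenate remaining + first: "j" + "pggpjjh" = "jpggpjjh"

jpggpjjh


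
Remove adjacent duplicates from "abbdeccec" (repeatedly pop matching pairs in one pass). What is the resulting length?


Input: abbdeccec
Stack-based adjacent duplicate removal:
  Read 'a': push. Stack: a
  Read 'b': push. Stack: ab
  Read 'b': matches stack top 'b' => pop. Stack: a
  Read 'd': push. Stack: ad
  Read 'e': push. Stack: ade
  Read 'c': push. Stack: adec
  Read 'c': matches stack top 'c' => pop. Stack: ade
  Read 'e': matches stack top 'e' => pop. Stack: ad
  Read 'c': push. Stack: adc
Final stack: "adc" (length 3)

3


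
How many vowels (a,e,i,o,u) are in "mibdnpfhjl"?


Input: mibdnpfhjl
Checking each character:
  'm' at position 0: consonant
  'i' at position 1: vowel (running total: 1)
  'b' at position 2: consonant
  'd' at position 3: consonant
  'n' at position 4: consonant
  'p' at position 5: consonant
  'f' at position 6: consonant
  'h' at position 7: consonant
  'j' at position 8: consonant
  'l' at position 9: consonant
Total vowels: 1

1


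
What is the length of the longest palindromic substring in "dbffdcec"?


Input: "dbffdcec"
Checking substrings for palindromes:
  [5:8] "cec" (len 3) => palindrome
  [2:4] "ff" (len 2) => palindrome
Longest palindromic substring: "cec" with length 3

3


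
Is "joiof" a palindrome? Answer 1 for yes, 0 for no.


Input: joiof
Reversed: foioj
  Compare pos 0 ('j') with pos 4 ('f'): MISMATCH
  Compare pos 1 ('o') with pos 3 ('o'): match
Result: not a palindrome

0


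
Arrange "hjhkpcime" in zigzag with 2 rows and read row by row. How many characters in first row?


Zigzag "hjhkpcime" into 2 rows:
Placing characters:
  'h' => row 0
  'j' => row 1
  'h' => row 0
  'k' => row 1
  'p' => row 0
  'c' => row 1
  'i' => row 0
  'm' => row 1
  'e' => row 0
Rows:
  Row 0: "hhpie"
  Row 1: "jkcm"
First row length: 5

5


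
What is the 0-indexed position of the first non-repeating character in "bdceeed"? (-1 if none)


Input: bdceeed
Character frequencies:
  'b': 1
  'c': 1
  'd': 2
  'e': 3
Scanning left to right for freq == 1:
  Position 0 ('b'): unique! => answer = 0

0


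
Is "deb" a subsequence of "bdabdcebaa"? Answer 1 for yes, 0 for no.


Check if "deb" is a subsequence of "bdabdcebaa"
Greedy scan:
  Position 0 ('b'): no match needed
  Position 1 ('d'): matches sub[0] = 'd'
  Position 2 ('a'): no match needed
  Position 3 ('b'): no match needed
  Position 4 ('d'): no match needed
  Position 5 ('c'): no match needed
  Position 6 ('e'): matches sub[1] = 'e'
  Position 7 ('b'): matches sub[2] = 'b'
  Position 8 ('a'): no match needed
  Position 9 ('a'): no match needed
All 3 characters matched => is a subsequence

1


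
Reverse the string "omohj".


Input: omohj
Reading characters right to left:
  Position 4: 'j'
  Position 3: 'h'
  Position 2: 'o'
  Position 1: 'm'
  Position 0: 'o'
Reversed: jhomo

jhomo


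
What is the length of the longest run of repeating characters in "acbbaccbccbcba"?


Input: "acbbaccbccbcba"
Scanning for longest run:
  Position 1 ('c'): new char, reset run to 1
  Position 2 ('b'): new char, reset run to 1
  Position 3 ('b'): continues run of 'b', length=2
  Position 4 ('a'): new char, reset run to 1
  Position 5 ('c'): new char, reset run to 1
  Position 6 ('c'): continues run of 'c', length=2
  Position 7 ('b'): new char, reset run to 1
  Position 8 ('c'): new char, reset run to 1
  Position 9 ('c'): continues run of 'c', length=2
  Position 10 ('b'): new char, reset run to 1
  Position 11 ('c'): new char, reset run to 1
  Position 12 ('b'): new char, reset run to 1
  Position 13 ('a'): new char, reset run to 1
Longest run: 'b' with length 2

2


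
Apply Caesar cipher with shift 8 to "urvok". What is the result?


Caesar cipher: shift "urvok" by 8
  'u' (pos 20) + 8 = pos 2 = 'c'
  'r' (pos 17) + 8 = pos 25 = 'z'
  'v' (pos 21) + 8 = pos 3 = 'd'
  'o' (pos 14) + 8 = pos 22 = 'w'
  'k' (pos 10) + 8 = pos 18 = 's'
Result: czdws

czdws


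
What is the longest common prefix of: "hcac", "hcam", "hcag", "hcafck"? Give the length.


Words: hcac, hcam, hcag, hcafck
  Position 0: all 'h' => match
  Position 1: all 'c' => match
  Position 2: all 'a' => match
  Position 3: ('c', 'm', 'g', 'f') => mismatch, stop
LCP = "hca" (length 3)

3


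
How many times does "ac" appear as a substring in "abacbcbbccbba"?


Searching for "ac" in "abacbcbbccbba"
Scanning each position:
  Position 0: "ab" => no
  Position 1: "ba" => no
  Position 2: "ac" => MATCH
  Position 3: "cb" => no
  Position 4: "bc" => no
  Position 5: "cb" => no
  Position 6: "bb" => no
  Position 7: "bc" => no
  Position 8: "cc" => no
  Position 9: "cb" => no
  Position 10: "bb" => no
  Position 11: "ba" => no
Total occurrences: 1

1


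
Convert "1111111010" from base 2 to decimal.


Input: "1111111010" in base 2
Positional expansion:
  Digit '1' (value 1) x 2^9 = 512
  Digit '1' (value 1) x 2^8 = 256
  Digit '1' (value 1) x 2^7 = 128
  Digit '1' (value 1) x 2^6 = 64
  Digit '1' (value 1) x 2^5 = 32
  Digit '1' (value 1) x 2^4 = 16
  Digit '1' (value 1) x 2^3 = 8
  Digit '0' (value 0) x 2^2 = 0
  Digit '1' (value 1) x 2^1 = 2
  Digit '0' (value 0) x 2^0 = 0
Sum = 1018

1018


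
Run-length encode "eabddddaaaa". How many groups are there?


Input: eabddddaaaa
Scanning for consecutive runs:
  Group 1: 'e' x 1 (positions 0-0)
  Group 2: 'a' x 1 (positions 1-1)
  Group 3: 'b' x 1 (positions 2-2)
  Group 4: 'd' x 4 (positions 3-6)
  Group 5: 'a' x 4 (positions 7-10)
Total groups: 5

5


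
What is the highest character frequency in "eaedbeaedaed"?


Input: eaedbeaedaed
Character counts:
  'a': 3
  'b': 1
  'd': 3
  'e': 5
Maximum frequency: 5

5


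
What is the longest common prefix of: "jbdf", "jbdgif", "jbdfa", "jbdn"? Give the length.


Words: jbdf, jbdgif, jbdfa, jbdn
  Position 0: all 'j' => match
  Position 1: all 'b' => match
  Position 2: all 'd' => match
  Position 3: ('f', 'g', 'f', 'n') => mismatch, stop
LCP = "jbd" (length 3)

3


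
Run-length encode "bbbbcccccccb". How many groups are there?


Input: bbbbcccccccb
Scanning for consecutive runs:
  Group 1: 'b' x 4 (positions 0-3)
  Group 2: 'c' x 7 (positions 4-10)
  Group 3: 'b' x 1 (positions 11-11)
Total groups: 3

3


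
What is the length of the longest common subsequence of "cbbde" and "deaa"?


LCS of "cbbde" and "deaa"
DP table:
           d    e    a    a
      0    0    0    0    0
  c   0    0    0    0    0
  b   0    0    0    0    0
  b   0    0    0    0    0
  d   0    1    1    1    1
  e   0    1    2    2    2
LCS length = dp[5][4] = 2

2


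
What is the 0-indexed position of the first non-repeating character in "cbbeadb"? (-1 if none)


Input: cbbeadb
Character frequencies:
  'a': 1
  'b': 3
  'c': 1
  'd': 1
  'e': 1
Scanning left to right for freq == 1:
  Position 0 ('c'): unique! => answer = 0

0


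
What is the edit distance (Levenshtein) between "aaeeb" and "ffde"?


Computing edit distance: "aaeeb" -> "ffde"
DP table:
           f    f    d    e
      0    1    2    3    4
  a   1    1    2    3    4
  a   2    2    2    3    4
  e   3    3    3    3    3
  e   4    4    4    4    3
  b   5    5    5    5    4
Edit distance = dp[5][4] = 4

4


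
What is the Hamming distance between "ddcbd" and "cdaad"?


Comparing "ddcbd" and "cdaad" position by position:
  Position 0: 'd' vs 'c' => differ
  Position 1: 'd' vs 'd' => same
  Position 2: 'c' vs 'a' => differ
  Position 3: 'b' vs 'a' => differ
  Position 4: 'd' vs 'd' => same
Total differences (Hamming distance): 3

3


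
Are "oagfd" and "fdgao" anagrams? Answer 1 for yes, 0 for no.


Strings: "oagfd", "fdgao"
Sorted first:  adfgo
Sorted second: adfgo
Sorted forms match => anagrams

1


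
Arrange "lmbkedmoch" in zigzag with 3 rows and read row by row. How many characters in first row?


Zigzag "lmbkedmoch" into 3 rows:
Placing characters:
  'l' => row 0
  'm' => row 1
  'b' => row 2
  'k' => row 1
  'e' => row 0
  'd' => row 1
  'm' => row 2
  'o' => row 1
  'c' => row 0
  'h' => row 1
Rows:
  Row 0: "lec"
  Row 1: "mkdoh"
  Row 2: "bm"
First row length: 3

3


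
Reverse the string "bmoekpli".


Input: bmoekpli
Reading characters right to left:
  Position 7: 'i'
  Position 6: 'l'
  Position 5: 'p'
  Position 4: 'k'
  Position 3: 'e'
  Position 2: 'o'
  Position 1: 'm'
  Position 0: 'b'
Reversed: ilpkeomb

ilpkeomb


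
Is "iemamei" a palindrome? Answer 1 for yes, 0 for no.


Input: iemamei
Reversed: iemamei
  Compare pos 0 ('i') with pos 6 ('i'): match
  Compare pos 1 ('e') with pos 5 ('e'): match
  Compare pos 2 ('m') with pos 4 ('m'): match
Result: palindrome

1


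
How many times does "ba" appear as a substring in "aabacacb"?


Searching for "ba" in "aabacacb"
Scanning each position:
  Position 0: "aa" => no
  Position 1: "ab" => no
  Position 2: "ba" => MATCH
  Position 3: "ac" => no
  Position 4: "ca" => no
  Position 5: "ac" => no
  Position 6: "cb" => no
Total occurrences: 1

1


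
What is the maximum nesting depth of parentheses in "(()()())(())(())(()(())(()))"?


Input: "(()()())(())(())(()(())(()))"
Tracking depth:
  Position 0 '(': depth becomes 1
  Position 1 '(': depth becomes 2
  Position 2 ')': depth becomes 1
  Position 3 '(': depth becomes 2
  Position 4 ')': depth becomes 1
  Position 5 '(': depth becomes 2
  Position 6 ')': depth becomes 1
  Position 7 ')': depth becomes 0
  Position 8 '(': depth becomes 1
  Position 9 '(': depth becomes 2
  Position 10 ')': depth becomes 1
  Position 11 ')': depth becomes 0
  Position 12 '(': depth becomes 1
  Position 13 '(': depth becomes 2
  Position 14 ')': depth becomes 1
  Position 15 ')': depth becomes 0
  Position 16 '(': depth becomes 1
  Position 17 '(': depth becomes 2
  Position 18 ')': depth becomes 1
  Position 19 '(': depth becomes 2
  Position 20 '(': depth becomes 3
  Position 21 ')': depth becomes 2
  Position 22 ')': depth becomes 1
  Position 23 '(': depth becomes 2
  Position 24 '(': depth becomes 3
  Position 25 ')': depth becomes 2
  Position 26 ')': depth becomes 1
  Position 27 ')': depth becomes 0
Maximum depth reached: 3

3


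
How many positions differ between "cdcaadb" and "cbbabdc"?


Comparing "cdcaadb" and "cbbabdc" position by position:
  Position 0: 'c' vs 'c' => same
  Position 1: 'd' vs 'b' => DIFFER
  Position 2: 'c' vs 'b' => DIFFER
  Position 3: 'a' vs 'a' => same
  Position 4: 'a' vs 'b' => DIFFER
  Position 5: 'd' vs 'd' => same
  Position 6: 'b' vs 'c' => DIFFER
Positions that differ: 4

4


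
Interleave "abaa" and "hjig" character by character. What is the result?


Interleaving "abaa" and "hjig":
  Position 0: 'a' from first, 'h' from second => "ah"
  Position 1: 'b' from first, 'j' from second => "bj"
  Position 2: 'a' from first, 'i' from second => "ai"
  Position 3: 'a' from first, 'g' from second => "ag"
Result: ahbjaiag

ahbjaiag


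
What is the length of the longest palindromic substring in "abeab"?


Input: "abeab"
Checking substrings for palindromes:
  No multi-char palindromic substrings found
Longest palindromic substring: "a" with length 1

1


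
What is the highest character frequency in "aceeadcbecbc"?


Input: aceeadcbecbc
Character counts:
  'a': 2
  'b': 2
  'c': 4
  'd': 1
  'e': 3
Maximum frequency: 4

4


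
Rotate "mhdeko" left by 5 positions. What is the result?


Input: "mhdeko", rotate left by 5
First 5 characters: "mhdek"
Remaining characters: "o"
Concatenate remaining + first: "o" + "mhdek" = "omhdek"

omhdek


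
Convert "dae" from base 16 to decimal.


Input: "dae" in base 16
Positional expansion:
  Digit 'd' (value 13) x 16^2 = 3328
  Digit 'a' (value 10) x 16^1 = 160
  Digit 'e' (value 14) x 16^0 = 14
Sum = 3502

3502


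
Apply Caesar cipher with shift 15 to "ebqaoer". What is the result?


Caesar cipher: shift "ebqaoer" by 15
  'e' (pos 4) + 15 = pos 19 = 't'
  'b' (pos 1) + 15 = pos 16 = 'q'
  'q' (pos 16) + 15 = pos 5 = 'f'
  'a' (pos 0) + 15 = pos 15 = 'p'
  'o' (pos 14) + 15 = pos 3 = 'd'
  'e' (pos 4) + 15 = pos 19 = 't'
  'r' (pos 17) + 15 = pos 6 = 'g'
Result: tqfpdtg

tqfpdtg


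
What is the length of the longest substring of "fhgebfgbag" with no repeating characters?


Input: "fhgebfgbag"
Sliding window (track last position of each char):
  Position 0 ('f'): window [0,0] length 1 -- new best
  Position 1 ('h'): window [0,1] length 2 -- new best
  Position 2 ('g'): window [0,2] length 3 -- new best
  Position 3 ('e'): window [0,3] length 4 -- new best
  Position 4 ('b'): window [0,4] length 5 -- new best
  Position 5 ('f'): repeat (last at 0), move window start to 1
  Position 5 ('f'): window [1,5] length 5
  Position 6 ('g'): repeat (last at 2), move window start to 3
  Position 6 ('g'): window [3,6] length 4
  Position 7 ('b'): repeat (last at 4), move window start to 5
  Position 7 ('b'): window [5,7] length 3
  Position 8 ('a'): window [5,8] length 4
  Position 9 ('g'): repeat (last at 6), move window start to 7
  Position 9 ('g'): window [7,9] length 3
Longest substring with no repeats: "fhgeb" with length 5

5


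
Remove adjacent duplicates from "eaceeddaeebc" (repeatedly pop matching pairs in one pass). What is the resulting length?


Input: eaceeddaeebc
Stack-based adjacent duplicate removal:
  Read 'e': push. Stack: e
  Read 'a': push. Stack: ea
  Read 'c': push. Stack: eac
  Read 'e': push. Stack: eace
  Read 'e': matches stack top 'e' => pop. Stack: eac
  Read 'd': push. Stack: eacd
  Read 'd': matches stack top 'd' => pop. Stack: eac
  Read 'a': push. Stack: eaca
  Read 'e': push. Stack: eacae
  Read 'e': matches stack top 'e' => pop. Stack: eaca
  Read 'b': push. Stack: eacab
  Read 'c': push. Stack: eacabc
Final stack: "eacabc" (length 6)

6


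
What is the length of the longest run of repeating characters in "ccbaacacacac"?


Input: "ccbaacacacac"
Scanning for longest run:
  Position 1 ('c'): continues run of 'c', length=2
  Position 2 ('b'): new char, reset run to 1
  Position 3 ('a'): new char, reset run to 1
  Position 4 ('a'): continues run of 'a', length=2
  Position 5 ('c'): new char, reset run to 1
  Position 6 ('a'): new char, reset run to 1
  Position 7 ('c'): new char, reset run to 1
  Position 8 ('a'): new char, reset run to 1
  Position 9 ('c'): new char, reset run to 1
  Position 10 ('a'): new char, reset run to 1
  Position 11 ('c'): new char, reset run to 1
Longest run: 'c' with length 2

2


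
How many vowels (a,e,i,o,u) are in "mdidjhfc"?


Input: mdidjhfc
Checking each character:
  'm' at position 0: consonant
  'd' at position 1: consonant
  'i' at position 2: vowel (running total: 1)
  'd' at position 3: consonant
  'j' at position 4: consonant
  'h' at position 5: consonant
  'f' at position 6: consonant
  'c' at position 7: consonant
Total vowels: 1

1


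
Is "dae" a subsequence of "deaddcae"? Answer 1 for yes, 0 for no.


Check if "dae" is a subsequence of "deaddcae"
Greedy scan:
  Position 0 ('d'): matches sub[0] = 'd'
  Position 1 ('e'): no match needed
  Position 2 ('a'): matches sub[1] = 'a'
  Position 3 ('d'): no match needed
  Position 4 ('d'): no match needed
  Position 5 ('c'): no match needed
  Position 6 ('a'): no match needed
  Position 7 ('e'): matches sub[2] = 'e'
All 3 characters matched => is a subsequence

1


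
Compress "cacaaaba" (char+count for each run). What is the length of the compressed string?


Input: cacaaaba
Runs:
  'c' x 1 => "c1"
  'a' x 1 => "a1"
  'c' x 1 => "c1"
  'a' x 3 => "a3"
  'b' x 1 => "b1"
  'a' x 1 => "a1"
Compressed: "c1a1c1a3b1a1"
Compressed length: 12

12


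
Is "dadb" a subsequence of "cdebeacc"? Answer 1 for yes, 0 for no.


Check if "dadb" is a subsequence of "cdebeacc"
Greedy scan:
  Position 0 ('c'): no match needed
  Position 1 ('d'): matches sub[0] = 'd'
  Position 2 ('e'): no match needed
  Position 3 ('b'): no match needed
  Position 4 ('e'): no match needed
  Position 5 ('a'): matches sub[1] = 'a'
  Position 6 ('c'): no match needed
  Position 7 ('c'): no match needed
Only matched 2/4 characters => not a subsequence

0


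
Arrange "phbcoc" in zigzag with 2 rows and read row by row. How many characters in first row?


Zigzag "phbcoc" into 2 rows:
Placing characters:
  'p' => row 0
  'h' => row 1
  'b' => row 0
  'c' => row 1
  'o' => row 0
  'c' => row 1
Rows:
  Row 0: "pbo"
  Row 1: "hcc"
First row length: 3

3
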